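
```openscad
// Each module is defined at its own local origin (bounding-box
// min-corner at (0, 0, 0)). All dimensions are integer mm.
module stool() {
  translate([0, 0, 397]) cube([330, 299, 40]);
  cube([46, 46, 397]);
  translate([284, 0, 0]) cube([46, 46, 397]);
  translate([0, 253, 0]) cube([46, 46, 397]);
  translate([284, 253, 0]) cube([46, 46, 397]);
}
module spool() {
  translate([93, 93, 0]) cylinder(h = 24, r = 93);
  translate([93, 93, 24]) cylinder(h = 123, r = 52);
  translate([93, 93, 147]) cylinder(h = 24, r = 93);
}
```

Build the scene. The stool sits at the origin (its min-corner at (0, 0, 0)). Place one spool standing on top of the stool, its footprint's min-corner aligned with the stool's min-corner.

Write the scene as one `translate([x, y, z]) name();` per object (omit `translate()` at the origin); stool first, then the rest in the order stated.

stool();
translate([0, 0, 437]) spool();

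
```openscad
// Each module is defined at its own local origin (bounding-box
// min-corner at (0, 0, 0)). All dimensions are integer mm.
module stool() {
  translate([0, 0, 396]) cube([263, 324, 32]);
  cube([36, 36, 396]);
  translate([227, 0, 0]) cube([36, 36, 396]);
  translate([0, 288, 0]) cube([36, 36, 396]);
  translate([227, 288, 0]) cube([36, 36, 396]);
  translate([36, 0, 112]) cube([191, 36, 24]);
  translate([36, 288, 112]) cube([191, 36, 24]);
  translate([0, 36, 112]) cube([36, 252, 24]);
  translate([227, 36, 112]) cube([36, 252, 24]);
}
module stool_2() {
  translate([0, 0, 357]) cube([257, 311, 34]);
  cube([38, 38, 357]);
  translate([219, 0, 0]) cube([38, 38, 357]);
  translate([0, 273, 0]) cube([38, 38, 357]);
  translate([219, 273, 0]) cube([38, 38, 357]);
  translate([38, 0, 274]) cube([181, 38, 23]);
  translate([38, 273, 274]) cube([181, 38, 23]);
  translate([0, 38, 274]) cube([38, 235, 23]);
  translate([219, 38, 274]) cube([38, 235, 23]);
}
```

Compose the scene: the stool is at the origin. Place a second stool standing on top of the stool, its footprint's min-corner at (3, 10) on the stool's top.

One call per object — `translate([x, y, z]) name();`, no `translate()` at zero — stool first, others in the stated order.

stool();
translate([3, 10, 428]) stool_2();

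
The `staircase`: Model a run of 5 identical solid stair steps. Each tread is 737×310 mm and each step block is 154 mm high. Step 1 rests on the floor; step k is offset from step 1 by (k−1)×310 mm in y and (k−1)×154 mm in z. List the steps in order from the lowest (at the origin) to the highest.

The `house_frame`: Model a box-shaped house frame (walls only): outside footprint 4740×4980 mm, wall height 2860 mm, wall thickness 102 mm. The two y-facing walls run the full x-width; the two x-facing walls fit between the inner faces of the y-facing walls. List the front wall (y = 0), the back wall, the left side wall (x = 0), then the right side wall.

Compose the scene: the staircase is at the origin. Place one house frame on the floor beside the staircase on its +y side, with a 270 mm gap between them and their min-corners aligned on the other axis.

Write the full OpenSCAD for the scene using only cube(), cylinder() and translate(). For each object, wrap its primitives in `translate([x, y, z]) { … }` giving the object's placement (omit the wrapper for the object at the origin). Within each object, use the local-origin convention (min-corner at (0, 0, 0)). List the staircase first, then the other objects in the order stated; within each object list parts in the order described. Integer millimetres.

cube([737, 310, 154]);
translate([0, 310, 154]) cube([737, 310, 154]);
translate([0, 620, 308]) cube([737, 310, 154]);
translate([0, 930, 462]) cube([737, 310, 154]);
translate([0, 1240, 616]) cube([737, 310, 154]);
translate([0, 1820, 0]) {
  cube([4740, 102, 2860]);
  translate([0, 4878, 0]) cube([4740, 102, 2860]);
  translate([0, 102, 0]) cube([102, 4776, 2860]);
  translate([4638, 102, 0]) cube([102, 4776, 2860]);
}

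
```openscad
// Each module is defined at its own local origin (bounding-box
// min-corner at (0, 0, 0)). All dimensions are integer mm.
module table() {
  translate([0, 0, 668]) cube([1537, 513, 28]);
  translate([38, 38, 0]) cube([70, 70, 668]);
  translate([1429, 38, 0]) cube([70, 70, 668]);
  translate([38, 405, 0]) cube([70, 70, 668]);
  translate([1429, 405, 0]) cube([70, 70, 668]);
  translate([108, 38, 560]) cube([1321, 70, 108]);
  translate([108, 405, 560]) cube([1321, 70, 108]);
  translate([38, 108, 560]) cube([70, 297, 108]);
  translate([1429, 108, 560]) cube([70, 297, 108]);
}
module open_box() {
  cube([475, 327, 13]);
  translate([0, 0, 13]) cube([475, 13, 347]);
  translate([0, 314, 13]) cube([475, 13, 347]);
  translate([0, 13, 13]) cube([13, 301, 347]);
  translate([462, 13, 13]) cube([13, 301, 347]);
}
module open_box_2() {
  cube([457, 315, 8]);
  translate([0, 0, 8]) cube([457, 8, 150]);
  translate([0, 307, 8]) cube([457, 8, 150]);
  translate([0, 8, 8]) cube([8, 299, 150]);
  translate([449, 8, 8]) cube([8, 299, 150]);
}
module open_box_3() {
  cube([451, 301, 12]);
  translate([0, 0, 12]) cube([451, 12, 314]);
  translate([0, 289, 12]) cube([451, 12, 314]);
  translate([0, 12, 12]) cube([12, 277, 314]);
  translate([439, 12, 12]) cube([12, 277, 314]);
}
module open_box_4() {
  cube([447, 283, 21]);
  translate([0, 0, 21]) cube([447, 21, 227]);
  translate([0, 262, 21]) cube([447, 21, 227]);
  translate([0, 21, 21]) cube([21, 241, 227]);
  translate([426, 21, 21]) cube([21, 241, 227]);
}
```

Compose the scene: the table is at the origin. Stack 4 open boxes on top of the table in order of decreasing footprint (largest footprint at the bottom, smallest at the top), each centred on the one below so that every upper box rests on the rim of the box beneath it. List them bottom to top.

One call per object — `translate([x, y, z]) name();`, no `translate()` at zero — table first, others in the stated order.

table();
translate([531, 93, 696]) open_box();
translate([540, 99, 1056]) open_box_2();
translate([543, 106, 1214]) open_box_3();
translate([545, 115, 1540]) open_box_4();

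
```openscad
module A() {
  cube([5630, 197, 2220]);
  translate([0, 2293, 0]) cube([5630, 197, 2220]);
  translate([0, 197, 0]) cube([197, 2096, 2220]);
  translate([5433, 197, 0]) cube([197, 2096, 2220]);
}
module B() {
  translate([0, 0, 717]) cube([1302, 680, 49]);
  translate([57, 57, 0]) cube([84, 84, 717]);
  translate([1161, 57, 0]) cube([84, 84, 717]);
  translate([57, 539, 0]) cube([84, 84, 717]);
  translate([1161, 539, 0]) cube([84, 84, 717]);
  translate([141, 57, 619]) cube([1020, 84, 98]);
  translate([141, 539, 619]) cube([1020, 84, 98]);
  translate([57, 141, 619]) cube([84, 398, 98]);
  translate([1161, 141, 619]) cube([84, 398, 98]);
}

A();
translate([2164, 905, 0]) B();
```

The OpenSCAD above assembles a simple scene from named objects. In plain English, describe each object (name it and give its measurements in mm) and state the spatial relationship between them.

A is the wall frame of a small rectangular building: four walls, each 2220 mm tall and 197 mm thick, enclosing a footprint 5630 mm (x) by 2490 mm (y) outside-to-outside, with no floor or roof. The front and back walls (the −y and +y sides) span the full width; the two side walls fit between them.

B is a table with a 1302×680 mm rectangular top, 49 mm thick, top surface at z = 766 mm, supported by four 84×84 mm square legs, each inset 57 mm from the nearest pair of top edges, running from the floor. Four apron rails, 84 mm thick and 98 mm tall, run between adjacent legs with their top edges flush with the underside of the top and their outer faces flush with the legs' outer faces.

The table sits inside the house frame, centred.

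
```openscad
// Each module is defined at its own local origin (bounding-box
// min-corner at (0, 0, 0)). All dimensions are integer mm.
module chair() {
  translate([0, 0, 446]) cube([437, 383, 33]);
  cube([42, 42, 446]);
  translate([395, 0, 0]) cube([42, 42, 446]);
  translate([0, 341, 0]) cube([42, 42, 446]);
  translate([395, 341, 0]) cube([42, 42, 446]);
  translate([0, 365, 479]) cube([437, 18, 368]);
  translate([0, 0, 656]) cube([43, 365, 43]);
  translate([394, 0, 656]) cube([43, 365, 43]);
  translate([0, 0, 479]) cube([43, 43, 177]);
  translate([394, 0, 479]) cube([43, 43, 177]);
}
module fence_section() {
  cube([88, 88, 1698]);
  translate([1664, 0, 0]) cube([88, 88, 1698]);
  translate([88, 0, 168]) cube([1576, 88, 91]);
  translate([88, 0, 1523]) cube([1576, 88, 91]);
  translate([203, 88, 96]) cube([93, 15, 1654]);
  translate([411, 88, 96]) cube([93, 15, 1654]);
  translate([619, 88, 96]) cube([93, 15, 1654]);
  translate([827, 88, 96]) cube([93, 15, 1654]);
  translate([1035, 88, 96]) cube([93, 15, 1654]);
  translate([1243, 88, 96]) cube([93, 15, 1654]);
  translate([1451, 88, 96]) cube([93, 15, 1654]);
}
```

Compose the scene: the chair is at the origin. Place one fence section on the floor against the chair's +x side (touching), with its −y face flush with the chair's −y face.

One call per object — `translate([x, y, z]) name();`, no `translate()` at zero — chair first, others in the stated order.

chair();
translate([437, 0, 0]) fence_section();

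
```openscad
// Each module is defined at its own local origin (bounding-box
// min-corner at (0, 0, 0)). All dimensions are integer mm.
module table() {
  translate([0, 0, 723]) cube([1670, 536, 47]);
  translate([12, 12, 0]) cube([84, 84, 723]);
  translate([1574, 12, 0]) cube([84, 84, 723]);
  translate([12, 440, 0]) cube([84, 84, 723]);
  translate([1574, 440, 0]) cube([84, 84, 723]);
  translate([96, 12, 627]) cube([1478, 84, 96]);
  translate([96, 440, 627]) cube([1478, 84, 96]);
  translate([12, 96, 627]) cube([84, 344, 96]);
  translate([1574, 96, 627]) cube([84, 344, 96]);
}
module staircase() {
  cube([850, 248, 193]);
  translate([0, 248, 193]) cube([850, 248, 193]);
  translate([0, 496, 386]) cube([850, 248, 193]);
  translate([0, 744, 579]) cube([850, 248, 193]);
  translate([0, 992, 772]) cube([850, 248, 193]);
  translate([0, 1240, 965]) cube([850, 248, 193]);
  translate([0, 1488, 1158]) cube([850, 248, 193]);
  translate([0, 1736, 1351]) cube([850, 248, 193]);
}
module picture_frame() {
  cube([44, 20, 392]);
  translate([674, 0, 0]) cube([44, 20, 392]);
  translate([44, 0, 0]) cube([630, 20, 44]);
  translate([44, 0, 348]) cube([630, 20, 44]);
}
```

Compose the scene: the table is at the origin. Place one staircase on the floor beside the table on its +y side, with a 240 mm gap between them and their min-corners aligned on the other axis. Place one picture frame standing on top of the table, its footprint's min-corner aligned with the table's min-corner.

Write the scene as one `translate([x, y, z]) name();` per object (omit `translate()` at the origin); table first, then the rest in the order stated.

table();
translate([0, 776, 0]) staircase();
translate([0, 0, 770]) picture_frame();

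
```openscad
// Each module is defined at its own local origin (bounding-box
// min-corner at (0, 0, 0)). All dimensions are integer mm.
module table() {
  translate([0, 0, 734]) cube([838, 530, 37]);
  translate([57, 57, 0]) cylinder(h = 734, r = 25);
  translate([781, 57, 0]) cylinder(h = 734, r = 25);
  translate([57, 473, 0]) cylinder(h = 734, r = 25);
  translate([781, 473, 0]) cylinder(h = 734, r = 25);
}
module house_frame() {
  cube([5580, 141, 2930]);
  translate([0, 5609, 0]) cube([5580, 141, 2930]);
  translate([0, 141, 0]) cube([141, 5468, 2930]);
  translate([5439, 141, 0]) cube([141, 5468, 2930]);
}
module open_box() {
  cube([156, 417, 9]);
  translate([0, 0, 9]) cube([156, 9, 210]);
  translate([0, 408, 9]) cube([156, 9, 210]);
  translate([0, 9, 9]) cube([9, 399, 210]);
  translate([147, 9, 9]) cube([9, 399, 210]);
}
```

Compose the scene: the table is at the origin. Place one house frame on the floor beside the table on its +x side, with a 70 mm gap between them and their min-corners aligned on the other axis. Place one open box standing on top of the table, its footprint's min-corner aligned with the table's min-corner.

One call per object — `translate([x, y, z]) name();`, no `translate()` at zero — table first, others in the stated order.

table();
translate([908, 0, 0]) house_frame();
translate([0, 0, 771]) open_box();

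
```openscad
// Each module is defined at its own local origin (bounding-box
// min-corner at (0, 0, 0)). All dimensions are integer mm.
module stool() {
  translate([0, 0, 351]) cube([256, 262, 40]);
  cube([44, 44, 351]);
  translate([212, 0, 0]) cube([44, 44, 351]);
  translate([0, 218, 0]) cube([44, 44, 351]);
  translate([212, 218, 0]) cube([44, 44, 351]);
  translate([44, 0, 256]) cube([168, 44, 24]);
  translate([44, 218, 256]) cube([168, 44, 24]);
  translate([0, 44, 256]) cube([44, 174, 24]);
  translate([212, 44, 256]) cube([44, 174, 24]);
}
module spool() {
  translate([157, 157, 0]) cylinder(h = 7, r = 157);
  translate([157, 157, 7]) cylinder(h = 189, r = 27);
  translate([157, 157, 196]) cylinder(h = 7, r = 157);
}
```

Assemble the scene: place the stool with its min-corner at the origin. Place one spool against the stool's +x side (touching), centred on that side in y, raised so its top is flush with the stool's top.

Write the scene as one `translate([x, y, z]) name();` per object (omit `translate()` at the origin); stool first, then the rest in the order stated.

stool();
translate([256, -26, 188]) spool();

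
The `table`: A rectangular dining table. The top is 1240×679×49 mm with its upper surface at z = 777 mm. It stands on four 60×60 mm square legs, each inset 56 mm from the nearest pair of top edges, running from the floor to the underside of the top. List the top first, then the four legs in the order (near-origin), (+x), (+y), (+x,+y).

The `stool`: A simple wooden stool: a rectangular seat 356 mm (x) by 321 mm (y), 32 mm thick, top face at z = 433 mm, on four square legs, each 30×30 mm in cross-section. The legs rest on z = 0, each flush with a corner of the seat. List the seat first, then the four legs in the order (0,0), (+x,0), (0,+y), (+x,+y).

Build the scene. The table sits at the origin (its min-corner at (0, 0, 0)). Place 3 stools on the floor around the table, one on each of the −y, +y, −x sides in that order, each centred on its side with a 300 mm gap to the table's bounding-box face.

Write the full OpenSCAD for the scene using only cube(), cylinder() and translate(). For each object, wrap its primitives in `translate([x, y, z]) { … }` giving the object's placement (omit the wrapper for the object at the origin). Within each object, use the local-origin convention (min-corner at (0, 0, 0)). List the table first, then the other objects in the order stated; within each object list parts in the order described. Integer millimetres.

translate([0, 0, 728]) cube([1240, 679, 49]);
translate([56, 56, 0]) cube([60, 60, 728]);
translate([1124, 56, 0]) cube([60, 60, 728]);
translate([56, 563, 0]) cube([60, 60, 728]);
translate([1124, 563, 0]) cube([60, 60, 728]);
translate([442, -621, 0]) {
  translate([0, 0, 401]) cube([356, 321, 32]);
  cube([30, 30, 401]);
  translate([326, 0, 0]) cube([30, 30, 401]);
  translate([0, 291, 0]) cube([30, 30, 401]);
  translate([326, 291, 0]) cube([30, 30, 401]);
}
translate([442, 979, 0]) {
  translate([0, 0, 401]) cube([356, 321, 32]);
  cube([30, 30, 401]);
  translate([326, 0, 0]) cube([30, 30, 401]);
  translate([0, 291, 0]) cube([30, 30, 401]);
  translate([326, 291, 0]) cube([30, 30, 401]);
}
translate([-656, 179, 0]) {
  translate([0, 0, 401]) cube([356, 321, 32]);
  cube([30, 30, 401]);
  translate([326, 0, 0]) cube([30, 30, 401]);
  translate([0, 291, 0]) cube([30, 30, 401]);
  translate([326, 291, 0]) cube([30, 30, 401]);
}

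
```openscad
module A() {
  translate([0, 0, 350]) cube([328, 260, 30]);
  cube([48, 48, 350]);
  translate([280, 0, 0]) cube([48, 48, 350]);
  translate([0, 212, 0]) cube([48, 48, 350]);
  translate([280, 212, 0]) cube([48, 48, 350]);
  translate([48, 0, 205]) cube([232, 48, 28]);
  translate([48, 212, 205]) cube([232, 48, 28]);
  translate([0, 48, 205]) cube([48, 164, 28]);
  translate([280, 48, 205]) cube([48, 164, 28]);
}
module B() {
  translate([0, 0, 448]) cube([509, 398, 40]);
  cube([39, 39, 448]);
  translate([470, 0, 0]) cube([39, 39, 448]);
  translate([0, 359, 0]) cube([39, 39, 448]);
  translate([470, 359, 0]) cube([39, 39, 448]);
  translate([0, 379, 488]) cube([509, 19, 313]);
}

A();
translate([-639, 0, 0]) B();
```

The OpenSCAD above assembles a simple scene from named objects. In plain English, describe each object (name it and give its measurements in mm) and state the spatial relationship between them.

A is a four-legged stool. The seat is a 328×260×30 mm slab whose top surface is at z = 380 mm; four square legs, each 48×48 mm in cross-section, run from the floor (z = 0) to the underside of the seat, each flush with a corner of the seat. Four stretchers, 48 mm wide and 28 mm tall, connect adjacent legs with their undersides at z = 205 mm, each running between the inner faces of the legs it joins and aligned with the legs' outer faces on the other axis.

B is a chair: 509×398 mm seat, 40 mm thick, top at z = 488 mm, on four 39 mm square corner legs flush with the seat edges. A 19 mm thick backrest slab spans the full seat width, extending 313 mm above the seat top, its back face flush with the seat's +y edge.

The chair is on the floor beside the stool on its −x side.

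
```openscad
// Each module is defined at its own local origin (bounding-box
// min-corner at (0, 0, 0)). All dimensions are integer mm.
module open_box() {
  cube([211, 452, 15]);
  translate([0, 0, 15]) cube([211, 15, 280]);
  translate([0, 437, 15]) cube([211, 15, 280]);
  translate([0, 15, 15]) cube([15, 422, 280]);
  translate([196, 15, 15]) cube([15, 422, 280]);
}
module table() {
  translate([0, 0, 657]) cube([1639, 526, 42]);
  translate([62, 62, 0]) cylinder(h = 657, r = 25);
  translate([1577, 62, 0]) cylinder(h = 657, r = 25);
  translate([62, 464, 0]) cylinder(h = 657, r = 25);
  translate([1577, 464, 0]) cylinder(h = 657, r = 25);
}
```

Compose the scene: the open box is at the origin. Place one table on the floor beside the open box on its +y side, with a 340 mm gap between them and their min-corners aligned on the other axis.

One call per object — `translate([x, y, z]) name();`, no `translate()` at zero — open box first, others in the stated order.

open_box();
translate([0, 792, 0]) table();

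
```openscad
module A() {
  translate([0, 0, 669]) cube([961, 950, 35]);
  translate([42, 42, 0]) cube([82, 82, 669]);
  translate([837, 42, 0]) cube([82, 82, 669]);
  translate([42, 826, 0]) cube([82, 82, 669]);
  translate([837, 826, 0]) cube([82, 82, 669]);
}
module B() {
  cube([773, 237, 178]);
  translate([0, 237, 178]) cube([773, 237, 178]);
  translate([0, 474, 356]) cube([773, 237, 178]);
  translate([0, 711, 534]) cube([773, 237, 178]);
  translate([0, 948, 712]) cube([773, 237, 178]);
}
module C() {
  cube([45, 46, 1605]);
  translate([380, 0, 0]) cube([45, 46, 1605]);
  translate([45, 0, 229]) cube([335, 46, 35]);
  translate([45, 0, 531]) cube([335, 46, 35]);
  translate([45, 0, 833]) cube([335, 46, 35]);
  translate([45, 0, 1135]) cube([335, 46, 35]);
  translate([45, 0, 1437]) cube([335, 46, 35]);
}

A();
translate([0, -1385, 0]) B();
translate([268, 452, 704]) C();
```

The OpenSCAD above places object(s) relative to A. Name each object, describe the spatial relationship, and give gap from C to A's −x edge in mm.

A is a table. B is a staircase. C is a ladder. The staircase is on the floor beside the table on its −y side. The ladder is on top of the table, centred. The gap from the ladder to the table's −x edge is 268 mm.

The ladder's min-x is at 268; the table's min-x is 0; gap = 268 mm.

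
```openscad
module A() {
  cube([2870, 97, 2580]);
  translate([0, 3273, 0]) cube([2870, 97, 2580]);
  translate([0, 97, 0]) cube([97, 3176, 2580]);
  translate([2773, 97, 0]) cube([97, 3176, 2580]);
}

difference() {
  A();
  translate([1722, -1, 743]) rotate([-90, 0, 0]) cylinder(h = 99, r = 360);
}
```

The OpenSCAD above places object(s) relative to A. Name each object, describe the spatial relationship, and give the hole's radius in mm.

The subtracted cylinder has r = 360 mm.

A is a house frame. The house frame has a circular hole through its front wall. The hole's radius is 360 mm.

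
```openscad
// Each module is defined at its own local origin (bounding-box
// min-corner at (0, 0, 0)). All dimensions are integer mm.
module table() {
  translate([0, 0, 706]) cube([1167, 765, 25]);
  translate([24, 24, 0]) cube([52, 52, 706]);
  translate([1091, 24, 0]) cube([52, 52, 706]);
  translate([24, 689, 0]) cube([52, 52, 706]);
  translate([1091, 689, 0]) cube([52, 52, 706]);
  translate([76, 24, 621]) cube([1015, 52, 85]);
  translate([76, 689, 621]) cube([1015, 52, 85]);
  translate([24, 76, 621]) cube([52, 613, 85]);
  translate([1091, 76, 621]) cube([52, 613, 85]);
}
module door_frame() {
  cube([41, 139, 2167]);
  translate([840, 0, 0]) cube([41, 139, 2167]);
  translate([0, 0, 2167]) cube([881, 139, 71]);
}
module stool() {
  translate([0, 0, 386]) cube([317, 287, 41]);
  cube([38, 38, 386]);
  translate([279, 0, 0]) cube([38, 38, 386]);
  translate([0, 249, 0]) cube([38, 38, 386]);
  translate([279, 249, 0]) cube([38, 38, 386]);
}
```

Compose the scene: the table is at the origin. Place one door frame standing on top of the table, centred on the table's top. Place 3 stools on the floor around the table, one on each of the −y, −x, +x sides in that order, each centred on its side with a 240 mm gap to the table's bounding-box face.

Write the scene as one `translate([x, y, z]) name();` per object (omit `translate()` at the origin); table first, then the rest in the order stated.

table();
translate([143, 313, 731]) door_frame();
translate([425, -527, 0]) stool();
translate([-557, 239, 0]) stool();
translate([1407, 239, 0]) stool();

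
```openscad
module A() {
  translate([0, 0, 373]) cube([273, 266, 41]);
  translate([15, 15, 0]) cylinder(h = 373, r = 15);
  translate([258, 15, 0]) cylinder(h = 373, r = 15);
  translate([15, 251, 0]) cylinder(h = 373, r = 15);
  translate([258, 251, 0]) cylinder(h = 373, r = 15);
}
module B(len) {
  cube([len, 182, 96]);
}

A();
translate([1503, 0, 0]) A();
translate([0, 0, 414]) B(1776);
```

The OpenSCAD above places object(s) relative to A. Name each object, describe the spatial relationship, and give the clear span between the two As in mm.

Second stool starts at x = 1503; first ends at x = 273; clear span = 1503 − 273 = 1230 mm.

A is a stool. B is a beam. A beam spans the tops of two stools. The clear span between the two stools is 1230 mm.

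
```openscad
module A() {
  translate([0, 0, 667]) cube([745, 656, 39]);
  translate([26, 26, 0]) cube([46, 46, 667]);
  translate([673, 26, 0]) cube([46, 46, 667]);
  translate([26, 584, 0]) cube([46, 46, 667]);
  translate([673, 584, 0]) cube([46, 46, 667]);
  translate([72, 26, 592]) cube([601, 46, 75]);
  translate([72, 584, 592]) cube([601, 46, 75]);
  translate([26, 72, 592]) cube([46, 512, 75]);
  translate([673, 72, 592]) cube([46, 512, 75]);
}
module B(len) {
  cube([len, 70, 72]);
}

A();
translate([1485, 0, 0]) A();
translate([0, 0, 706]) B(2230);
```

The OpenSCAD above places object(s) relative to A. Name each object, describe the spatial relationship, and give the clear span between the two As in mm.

Second table starts at x = 1485; first ends at x = 745; clear span = 1485 − 745 = 740 mm.

A is a table. B is a beam. A beam spans the tops of two tables. The clear span between the two tables is 740 mm.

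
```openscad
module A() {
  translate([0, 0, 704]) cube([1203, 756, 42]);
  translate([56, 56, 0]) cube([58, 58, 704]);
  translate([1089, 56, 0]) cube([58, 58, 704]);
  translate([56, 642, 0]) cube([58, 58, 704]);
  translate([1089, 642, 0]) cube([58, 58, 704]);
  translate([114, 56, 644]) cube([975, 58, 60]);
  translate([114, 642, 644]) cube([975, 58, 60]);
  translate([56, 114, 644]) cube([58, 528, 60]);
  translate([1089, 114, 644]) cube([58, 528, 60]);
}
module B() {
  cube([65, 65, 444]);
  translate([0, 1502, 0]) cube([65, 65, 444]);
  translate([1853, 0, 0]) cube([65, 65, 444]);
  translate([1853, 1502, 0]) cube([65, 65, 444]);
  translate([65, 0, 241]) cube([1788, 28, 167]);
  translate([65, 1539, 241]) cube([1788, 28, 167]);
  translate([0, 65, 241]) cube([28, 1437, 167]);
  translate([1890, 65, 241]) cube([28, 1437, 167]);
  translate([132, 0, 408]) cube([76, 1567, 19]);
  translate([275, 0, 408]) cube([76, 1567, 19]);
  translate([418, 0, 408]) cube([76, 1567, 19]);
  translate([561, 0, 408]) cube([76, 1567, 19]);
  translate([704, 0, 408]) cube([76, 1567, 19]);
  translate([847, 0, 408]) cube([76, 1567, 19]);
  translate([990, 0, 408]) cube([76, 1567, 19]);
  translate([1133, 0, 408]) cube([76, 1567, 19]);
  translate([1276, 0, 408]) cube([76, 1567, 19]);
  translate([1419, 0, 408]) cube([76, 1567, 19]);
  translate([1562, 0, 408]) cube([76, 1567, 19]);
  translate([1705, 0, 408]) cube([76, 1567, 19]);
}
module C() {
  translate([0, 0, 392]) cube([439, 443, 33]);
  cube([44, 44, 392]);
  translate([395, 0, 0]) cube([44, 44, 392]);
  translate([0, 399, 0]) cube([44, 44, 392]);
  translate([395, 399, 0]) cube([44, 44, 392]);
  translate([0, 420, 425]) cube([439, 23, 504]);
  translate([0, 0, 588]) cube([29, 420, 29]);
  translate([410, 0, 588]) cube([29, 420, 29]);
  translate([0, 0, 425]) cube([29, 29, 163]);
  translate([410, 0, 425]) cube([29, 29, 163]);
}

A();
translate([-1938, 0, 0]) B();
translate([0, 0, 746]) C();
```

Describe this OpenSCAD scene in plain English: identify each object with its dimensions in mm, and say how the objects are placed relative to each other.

A is a table: top 1203 mm (x) × 756 mm (y), 42 mm thick, upper face at z = 746 mm, on four 58×58 mm square legs, each inset 56 mm from the nearest pair of top edges, running from z = 0 to the bottom of the top. Four apron rails, 58 mm thick and 60 mm tall, run between adjacent legs with their top edges flush with the underside of the top and their outer faces flush with the legs' outer faces.

B is a bed frame 1918 mm long (x) by 1567 mm wide (y). Four 65×65 mm corner posts, 444 mm tall, at the corners of the footprint. Four rails of 28 mm thickness and 167 mm height run between adjacent posts with their undersides at z = 241 mm, their outer faces flush with the outside of the frame (the two x-running rails run between the posts' inner faces; the two y-running rails run between the posts' inner faces). 12 slats, each 76 mm wide (x) and 19 mm thick, lie across the top of the two x-running rails, running the full 1567 mm width of the frame in y; the slats are evenly spaced along x between the inner faces of the end posts with equal gaps (rounded down to the nearest mm) at the −x end and between each pair — any rounding remainder accumulates at the +x end.

C is a chair: 439×443 mm seat, 33 mm thick, top at z = 425 mm, on four 44 mm square corner legs flush with the seat edges. A 23 mm thick backrest slab spans the full seat width, extending 504 mm above the seat top, its back face flush with the seat's +y edge. Two armrests of 29×29 mm section run along each side from the seat's front edge to the front of the backrest, top faces 192 mm above the seat top and outer faces flush with the seat's x-edges; a 29×29 mm post under the front of each armrest stands on the seat at the front corner.

The bed frame is on the floor beside the table on its −x side. The chair is on top of the table.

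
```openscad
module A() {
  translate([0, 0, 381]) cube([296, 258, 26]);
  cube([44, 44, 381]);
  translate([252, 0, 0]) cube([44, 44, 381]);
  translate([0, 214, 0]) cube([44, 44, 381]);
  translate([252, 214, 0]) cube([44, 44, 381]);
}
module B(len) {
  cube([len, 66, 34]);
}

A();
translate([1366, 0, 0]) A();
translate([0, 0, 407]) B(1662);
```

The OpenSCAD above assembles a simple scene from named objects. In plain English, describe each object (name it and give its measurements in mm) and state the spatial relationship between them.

A is a four-legged stool. The seat is a 296×258×26 mm slab whose top surface is at z = 407 mm; four square legs, each 44×44 mm in cross-section, run from the floor (z = 0) to the underside of the seat, each flush with a corner of the seat.

B is a rectangular beam 1662 mm long (x), 66 mm deep (y), 34 mm thick (z).

The beam spans the tops of two stools placed 1070 mm apart, resting at z = 407 mm.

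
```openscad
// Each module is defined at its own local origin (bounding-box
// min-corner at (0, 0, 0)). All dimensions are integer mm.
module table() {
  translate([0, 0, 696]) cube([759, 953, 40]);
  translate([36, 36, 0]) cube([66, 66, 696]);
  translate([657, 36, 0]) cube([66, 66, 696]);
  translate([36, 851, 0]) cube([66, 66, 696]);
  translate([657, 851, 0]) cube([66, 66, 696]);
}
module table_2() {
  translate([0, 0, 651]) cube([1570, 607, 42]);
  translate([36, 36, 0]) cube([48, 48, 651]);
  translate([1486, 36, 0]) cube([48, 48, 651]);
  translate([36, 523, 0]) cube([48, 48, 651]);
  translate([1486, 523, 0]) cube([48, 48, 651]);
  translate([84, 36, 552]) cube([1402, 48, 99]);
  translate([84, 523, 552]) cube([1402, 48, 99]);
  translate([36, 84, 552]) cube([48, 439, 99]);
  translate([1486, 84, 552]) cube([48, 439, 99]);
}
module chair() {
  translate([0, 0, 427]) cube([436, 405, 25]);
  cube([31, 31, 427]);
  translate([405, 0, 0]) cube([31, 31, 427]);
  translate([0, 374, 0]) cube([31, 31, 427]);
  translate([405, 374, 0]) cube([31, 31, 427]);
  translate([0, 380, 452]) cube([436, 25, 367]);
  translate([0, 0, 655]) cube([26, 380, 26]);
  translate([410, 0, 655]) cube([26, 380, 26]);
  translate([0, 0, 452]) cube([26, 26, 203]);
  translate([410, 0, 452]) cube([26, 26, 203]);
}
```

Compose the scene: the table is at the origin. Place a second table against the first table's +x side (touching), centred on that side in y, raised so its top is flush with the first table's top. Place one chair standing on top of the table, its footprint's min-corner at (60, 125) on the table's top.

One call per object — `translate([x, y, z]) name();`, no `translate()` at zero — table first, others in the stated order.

table();
translate([759, 173, 43]) table_2();
translate([60, 125, 736]) chair();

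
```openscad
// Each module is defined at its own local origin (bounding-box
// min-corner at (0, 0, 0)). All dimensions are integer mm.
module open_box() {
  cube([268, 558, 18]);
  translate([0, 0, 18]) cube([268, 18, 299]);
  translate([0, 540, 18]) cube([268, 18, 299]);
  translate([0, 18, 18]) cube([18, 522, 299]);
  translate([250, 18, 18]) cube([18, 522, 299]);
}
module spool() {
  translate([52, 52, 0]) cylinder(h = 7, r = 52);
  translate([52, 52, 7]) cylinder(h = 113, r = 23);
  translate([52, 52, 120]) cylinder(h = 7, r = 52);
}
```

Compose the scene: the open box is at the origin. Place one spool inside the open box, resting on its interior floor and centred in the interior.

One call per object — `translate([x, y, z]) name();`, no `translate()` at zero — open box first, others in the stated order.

open_box();
translate([82, 227, 18]) spool();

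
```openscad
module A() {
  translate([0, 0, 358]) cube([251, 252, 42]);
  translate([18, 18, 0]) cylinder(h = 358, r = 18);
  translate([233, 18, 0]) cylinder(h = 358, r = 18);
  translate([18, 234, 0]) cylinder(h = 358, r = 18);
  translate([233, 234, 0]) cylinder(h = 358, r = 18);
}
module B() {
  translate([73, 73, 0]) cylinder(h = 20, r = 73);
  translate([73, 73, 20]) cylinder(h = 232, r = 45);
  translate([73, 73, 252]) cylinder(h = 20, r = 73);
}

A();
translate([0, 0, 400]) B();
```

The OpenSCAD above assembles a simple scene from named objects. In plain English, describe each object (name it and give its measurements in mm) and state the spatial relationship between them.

A is a four-legged stool. The seat is a 251×252×42 mm slab whose top surface is at z = 400 mm; four round legs, each 36 mm in diameter, run from the floor (z = 0) to the underside of the seat, each leg's axis is inset half a diameter from the nearest pair of seat edges (so the leg's bounding box is flush with the corner).

B is a spool: two coaxial disc flanges of radius 73 mm and thickness 20 mm, joined by a core cylinder of radius 45 mm and height 232 mm. The lower flange rests on z = 0 and the three cylinders share a vertical axis.

The spool is on top of the stool.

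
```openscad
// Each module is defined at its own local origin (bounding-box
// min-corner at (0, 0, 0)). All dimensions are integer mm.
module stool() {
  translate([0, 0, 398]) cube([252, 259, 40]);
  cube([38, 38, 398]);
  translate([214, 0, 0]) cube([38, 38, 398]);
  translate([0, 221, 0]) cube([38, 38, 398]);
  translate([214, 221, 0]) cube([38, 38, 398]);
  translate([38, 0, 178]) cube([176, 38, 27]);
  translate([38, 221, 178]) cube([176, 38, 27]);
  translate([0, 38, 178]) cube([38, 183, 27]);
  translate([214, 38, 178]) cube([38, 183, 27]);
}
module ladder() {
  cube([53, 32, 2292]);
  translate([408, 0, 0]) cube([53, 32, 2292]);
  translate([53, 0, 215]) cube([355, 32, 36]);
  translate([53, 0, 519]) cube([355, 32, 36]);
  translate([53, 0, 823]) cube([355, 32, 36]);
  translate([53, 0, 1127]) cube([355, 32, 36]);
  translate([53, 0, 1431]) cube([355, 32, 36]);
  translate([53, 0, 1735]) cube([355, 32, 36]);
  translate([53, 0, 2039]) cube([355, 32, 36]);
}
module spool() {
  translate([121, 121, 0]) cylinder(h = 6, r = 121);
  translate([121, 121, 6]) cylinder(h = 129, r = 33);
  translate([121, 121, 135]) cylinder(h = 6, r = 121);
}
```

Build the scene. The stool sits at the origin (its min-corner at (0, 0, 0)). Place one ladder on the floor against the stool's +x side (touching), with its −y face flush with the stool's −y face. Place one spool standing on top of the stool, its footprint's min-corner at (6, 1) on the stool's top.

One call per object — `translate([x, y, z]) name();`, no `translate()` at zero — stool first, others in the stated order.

stool();
translate([252, 0, 0]) ladder();
translate([6, 1, 438]) spool();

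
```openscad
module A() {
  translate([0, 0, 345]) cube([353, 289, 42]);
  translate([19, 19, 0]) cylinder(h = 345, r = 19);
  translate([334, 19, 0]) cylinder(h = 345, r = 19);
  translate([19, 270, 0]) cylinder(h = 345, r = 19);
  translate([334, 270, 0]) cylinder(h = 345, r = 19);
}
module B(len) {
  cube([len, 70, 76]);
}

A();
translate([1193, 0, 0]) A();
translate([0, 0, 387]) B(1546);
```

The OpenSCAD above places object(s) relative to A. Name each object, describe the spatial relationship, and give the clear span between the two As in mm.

Second stool starts at x = 1193; first ends at x = 353; clear span = 1193 − 353 = 840 mm.

A is a stool. B is a beam. A beam spans the tops of two stools. The clear span between the two stools is 840 mm.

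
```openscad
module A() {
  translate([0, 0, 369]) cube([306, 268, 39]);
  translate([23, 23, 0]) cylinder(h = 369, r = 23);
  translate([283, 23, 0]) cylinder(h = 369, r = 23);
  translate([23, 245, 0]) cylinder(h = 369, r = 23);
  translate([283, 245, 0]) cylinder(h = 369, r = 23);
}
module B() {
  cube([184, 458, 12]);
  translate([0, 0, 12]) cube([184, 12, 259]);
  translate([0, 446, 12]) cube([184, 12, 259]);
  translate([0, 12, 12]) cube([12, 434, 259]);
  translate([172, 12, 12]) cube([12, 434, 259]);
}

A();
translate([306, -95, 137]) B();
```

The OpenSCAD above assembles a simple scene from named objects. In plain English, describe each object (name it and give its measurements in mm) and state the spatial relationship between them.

A is a simple wooden stool: a rectangular seat 306 mm (x) by 268 mm (y), 39 mm thick, top face at z = 408 mm, on four round legs, each 46 mm in diameter. The legs rest on z = 0, each leg's axis is inset half a diameter from the nearest pair of seat edges (so the leg's bounding box is flush with the corner).

B is an open-topped rectangular box: outside dimensions 184×458×271 mm, with a uniform wall and base thickness of 12 mm. The base is a full 184×458 slab on the floor; four walls sit on top of the base. The front and back walls (the −y and +y sides) span the full width; the two side walls fit between them.

The open box is beside the stool with their tops flush at z = 408.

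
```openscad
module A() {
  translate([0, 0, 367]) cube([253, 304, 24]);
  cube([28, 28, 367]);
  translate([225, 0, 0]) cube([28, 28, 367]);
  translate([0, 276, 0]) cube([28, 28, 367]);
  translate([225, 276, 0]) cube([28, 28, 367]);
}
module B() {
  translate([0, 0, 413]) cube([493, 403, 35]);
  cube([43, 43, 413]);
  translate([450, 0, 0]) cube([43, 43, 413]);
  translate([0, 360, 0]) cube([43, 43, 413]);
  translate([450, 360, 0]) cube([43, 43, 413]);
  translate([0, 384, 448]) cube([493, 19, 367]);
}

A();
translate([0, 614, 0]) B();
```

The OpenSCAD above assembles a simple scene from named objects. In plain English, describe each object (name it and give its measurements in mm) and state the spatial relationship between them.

A is a simple wooden stool: a rectangular seat 253 mm (x) by 304 mm (y), 24 mm thick, top face at z = 391 mm, on four square legs, each 28×28 mm in cross-section. The legs rest on z = 0, each flush with a corner of the seat.

B is a chair: 493×403 mm seat, 35 mm thick, top at z = 448 mm, on four 43 mm square corner legs flush with the seat edges. A 19 mm thick backrest slab spans the full seat width, extending 367 mm above the seat top, its back face flush with the seat's +y edge.

The chair is on the floor beside the stool on its +y side.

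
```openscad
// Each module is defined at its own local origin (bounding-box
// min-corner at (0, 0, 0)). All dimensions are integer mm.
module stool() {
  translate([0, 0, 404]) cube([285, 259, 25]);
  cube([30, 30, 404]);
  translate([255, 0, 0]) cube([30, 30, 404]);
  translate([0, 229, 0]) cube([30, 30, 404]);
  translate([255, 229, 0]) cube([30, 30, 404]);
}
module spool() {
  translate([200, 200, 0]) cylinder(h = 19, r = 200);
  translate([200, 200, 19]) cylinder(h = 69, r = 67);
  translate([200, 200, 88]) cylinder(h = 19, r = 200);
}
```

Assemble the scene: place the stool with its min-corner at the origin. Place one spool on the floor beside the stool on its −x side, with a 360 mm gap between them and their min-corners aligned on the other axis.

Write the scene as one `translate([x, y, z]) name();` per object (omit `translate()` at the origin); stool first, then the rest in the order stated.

stool();
translate([-760, 0, 0]) spool();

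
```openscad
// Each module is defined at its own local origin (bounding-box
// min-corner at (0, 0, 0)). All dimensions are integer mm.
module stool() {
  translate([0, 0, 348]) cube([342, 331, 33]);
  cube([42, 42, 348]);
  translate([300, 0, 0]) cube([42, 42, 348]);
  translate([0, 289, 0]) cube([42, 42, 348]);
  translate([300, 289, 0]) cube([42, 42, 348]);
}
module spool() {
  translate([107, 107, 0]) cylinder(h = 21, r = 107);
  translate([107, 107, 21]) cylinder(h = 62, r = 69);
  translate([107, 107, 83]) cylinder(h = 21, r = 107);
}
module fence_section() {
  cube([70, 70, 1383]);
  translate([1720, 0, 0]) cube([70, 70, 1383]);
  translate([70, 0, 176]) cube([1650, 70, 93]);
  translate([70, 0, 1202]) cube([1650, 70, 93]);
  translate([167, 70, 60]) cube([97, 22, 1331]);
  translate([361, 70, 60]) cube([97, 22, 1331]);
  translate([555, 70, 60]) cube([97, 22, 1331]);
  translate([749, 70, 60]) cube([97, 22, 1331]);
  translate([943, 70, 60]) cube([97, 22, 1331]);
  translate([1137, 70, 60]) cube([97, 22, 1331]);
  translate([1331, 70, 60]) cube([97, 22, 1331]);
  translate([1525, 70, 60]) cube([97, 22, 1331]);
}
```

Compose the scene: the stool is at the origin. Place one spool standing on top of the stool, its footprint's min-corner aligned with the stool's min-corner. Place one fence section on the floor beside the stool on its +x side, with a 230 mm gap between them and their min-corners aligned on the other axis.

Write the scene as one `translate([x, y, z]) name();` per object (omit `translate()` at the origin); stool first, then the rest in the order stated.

stool();
translate([0, 0, 381]) spool();
translate([572, 0, 0]) fence_section();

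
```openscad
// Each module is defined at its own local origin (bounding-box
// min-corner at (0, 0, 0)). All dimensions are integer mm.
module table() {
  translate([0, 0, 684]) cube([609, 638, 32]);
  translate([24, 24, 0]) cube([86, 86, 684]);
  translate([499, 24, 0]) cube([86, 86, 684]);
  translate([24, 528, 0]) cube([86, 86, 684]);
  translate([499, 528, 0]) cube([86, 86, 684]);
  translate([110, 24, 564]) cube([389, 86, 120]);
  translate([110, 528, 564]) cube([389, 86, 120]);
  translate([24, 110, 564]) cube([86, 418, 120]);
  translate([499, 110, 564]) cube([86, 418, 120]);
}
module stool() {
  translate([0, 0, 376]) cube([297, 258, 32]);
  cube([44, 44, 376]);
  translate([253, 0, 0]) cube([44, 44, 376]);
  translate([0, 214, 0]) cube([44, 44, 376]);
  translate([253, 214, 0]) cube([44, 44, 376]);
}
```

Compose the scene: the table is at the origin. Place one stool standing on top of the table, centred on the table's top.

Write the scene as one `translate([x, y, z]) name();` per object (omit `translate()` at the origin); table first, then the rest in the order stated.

table();
translate([156, 190, 716]) stool();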